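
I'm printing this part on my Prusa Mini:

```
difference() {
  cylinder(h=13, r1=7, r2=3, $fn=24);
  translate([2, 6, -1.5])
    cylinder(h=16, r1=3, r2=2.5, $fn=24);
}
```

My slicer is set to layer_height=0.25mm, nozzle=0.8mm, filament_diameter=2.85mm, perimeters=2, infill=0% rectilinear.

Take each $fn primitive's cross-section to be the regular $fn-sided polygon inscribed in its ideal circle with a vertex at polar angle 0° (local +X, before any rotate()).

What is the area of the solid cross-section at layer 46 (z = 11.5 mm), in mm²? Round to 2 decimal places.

At z = 11.5 mm: the cone: at t=0.885 of its height the radius interpolates to r₁+(r₂−r₁)t = 3.462, giving a regular 24-gon of that circumradius (area = (24/2)·3.462²·sin(360°/24) = 37.21 mm²); the cone at (2, 6) contributes a regular 24-gon of circumradius 2.594 (interpolated between r1=3 and r2=2.5 at t=0.812) (area = (24/2)·2.594²·sin(360°/24) = 20.89 mm²); Taking the first minus the rest: starting from the cone (37.21 mm²), the cone at (2, 6) misses the remaining region (no effect) — area = 37.21 mm². Overall, the cross-section is a single solid region. Net area = 37.21 mm².

37.21 mm²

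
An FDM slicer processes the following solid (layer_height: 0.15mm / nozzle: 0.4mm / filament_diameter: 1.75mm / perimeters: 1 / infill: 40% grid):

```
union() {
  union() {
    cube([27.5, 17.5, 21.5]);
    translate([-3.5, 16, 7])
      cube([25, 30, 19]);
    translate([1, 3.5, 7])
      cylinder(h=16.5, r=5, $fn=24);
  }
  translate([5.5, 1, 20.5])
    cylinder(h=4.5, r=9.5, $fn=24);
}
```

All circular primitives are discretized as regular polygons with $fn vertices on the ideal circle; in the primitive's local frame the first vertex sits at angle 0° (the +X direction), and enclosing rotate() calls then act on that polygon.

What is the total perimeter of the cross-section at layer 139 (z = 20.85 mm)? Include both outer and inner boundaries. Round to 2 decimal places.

At z = 20.85 mm: the cube is present — its section is the full 27.5×17.5 rectangle (perimeter 90.00 mm); the 25×30 cube at (-3.5, 16) contributes its full rectangle (perimeter 110.00 mm); the r=5 cylinder at (1, 3.5) gives a regular 24-gon of circumradius 5 (constant along its height) (perimeter = 2·24·5.000·sin(180°/24) = 31.33 mm); Taking the union: the regions partially overlap (shared area 75.93 mm²), so the edge portions inside another operand are dropped and the merged outline is re-measured after clipping — boundary = 159.68 mm; the cylinder at (5.5, 1): section is a regular 24-gon, circumradius r=9.5 (perimeter = 2·24·9.500·sin(180°/24) = 59.52 mm); Combining (union): the regions partially overlap (shared area 164.71 mm²), so the edge portions inside another operand are dropped and the merged outline is re-measured after clipping — boundary = 168.70 mm. Overall, the cross-section is a single solid region. Total boundary length (outer) = 168.70 mm.

168.70 mm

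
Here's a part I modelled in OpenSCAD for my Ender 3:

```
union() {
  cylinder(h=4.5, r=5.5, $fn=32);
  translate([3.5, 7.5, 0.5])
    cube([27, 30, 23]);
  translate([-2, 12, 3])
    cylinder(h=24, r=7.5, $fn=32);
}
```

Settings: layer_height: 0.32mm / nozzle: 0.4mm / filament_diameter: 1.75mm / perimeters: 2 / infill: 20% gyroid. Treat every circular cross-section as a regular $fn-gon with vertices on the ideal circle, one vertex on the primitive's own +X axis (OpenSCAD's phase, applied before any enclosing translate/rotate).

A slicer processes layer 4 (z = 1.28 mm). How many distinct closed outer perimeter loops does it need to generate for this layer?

2

At z = 1.28 mm: the r=5.5 cylinder contributes a regular 32-gon of circumradius 5.5; the 27×30 cube at (3.5, 7.5) contributes its full rectangle; the cylinder at (-2, 12) is not intersected at this z (z outside [3, 27]); Merging all regions: the 2 present regions are separate (no shared area or edge), so areas and boundary lengths simply add and each stays a separate island — 2 connected regions. The result has 2 disconnected regions.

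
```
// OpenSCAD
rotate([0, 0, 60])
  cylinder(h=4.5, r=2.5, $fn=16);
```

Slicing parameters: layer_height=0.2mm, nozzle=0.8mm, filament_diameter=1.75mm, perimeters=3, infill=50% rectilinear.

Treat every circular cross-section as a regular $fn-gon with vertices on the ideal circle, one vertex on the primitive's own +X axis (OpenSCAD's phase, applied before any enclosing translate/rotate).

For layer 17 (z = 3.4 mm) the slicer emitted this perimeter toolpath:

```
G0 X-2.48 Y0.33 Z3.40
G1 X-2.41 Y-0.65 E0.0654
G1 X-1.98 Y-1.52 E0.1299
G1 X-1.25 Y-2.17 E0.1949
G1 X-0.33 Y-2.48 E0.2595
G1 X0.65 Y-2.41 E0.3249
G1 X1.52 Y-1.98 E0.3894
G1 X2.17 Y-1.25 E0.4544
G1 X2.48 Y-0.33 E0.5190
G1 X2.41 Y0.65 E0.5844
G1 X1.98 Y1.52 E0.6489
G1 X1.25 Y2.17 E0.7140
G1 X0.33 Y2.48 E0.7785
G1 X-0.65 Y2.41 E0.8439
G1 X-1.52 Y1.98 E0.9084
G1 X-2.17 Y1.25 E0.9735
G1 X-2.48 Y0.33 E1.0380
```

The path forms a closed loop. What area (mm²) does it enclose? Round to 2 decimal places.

19.13 mm²

Apply the shoelace formula to the sequence of (X, Y) vertices; enclosed area = 19.13 mm².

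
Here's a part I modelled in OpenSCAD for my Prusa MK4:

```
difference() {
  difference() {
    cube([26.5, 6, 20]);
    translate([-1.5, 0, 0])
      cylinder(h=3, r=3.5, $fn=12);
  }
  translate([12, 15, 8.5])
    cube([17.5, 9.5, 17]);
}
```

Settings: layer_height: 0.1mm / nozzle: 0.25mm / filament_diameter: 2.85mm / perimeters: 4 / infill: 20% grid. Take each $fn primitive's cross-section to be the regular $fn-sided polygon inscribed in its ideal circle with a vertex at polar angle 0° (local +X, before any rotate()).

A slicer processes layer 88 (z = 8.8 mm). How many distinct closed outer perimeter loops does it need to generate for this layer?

1

At z = 8.8 mm: the 26.5×6 cube contributes its full rectangle; the cylinder at (-1.5, 0) does not reach this height (z outside [0, 3]); Taking the first minus the rest: none of the subtracted shapes is present at this height, so the 26.5×6 cube is unchanged — 1 connected region; the 17.5×9.5 cube at (12, 15) contributes its full rectangle; After the difference (first − rest): starting from that combined region, the 17.5×9.5 cube at (12, 15) misses the remaining region (no effect) — 1 connected region. The result has 1 disconnected region.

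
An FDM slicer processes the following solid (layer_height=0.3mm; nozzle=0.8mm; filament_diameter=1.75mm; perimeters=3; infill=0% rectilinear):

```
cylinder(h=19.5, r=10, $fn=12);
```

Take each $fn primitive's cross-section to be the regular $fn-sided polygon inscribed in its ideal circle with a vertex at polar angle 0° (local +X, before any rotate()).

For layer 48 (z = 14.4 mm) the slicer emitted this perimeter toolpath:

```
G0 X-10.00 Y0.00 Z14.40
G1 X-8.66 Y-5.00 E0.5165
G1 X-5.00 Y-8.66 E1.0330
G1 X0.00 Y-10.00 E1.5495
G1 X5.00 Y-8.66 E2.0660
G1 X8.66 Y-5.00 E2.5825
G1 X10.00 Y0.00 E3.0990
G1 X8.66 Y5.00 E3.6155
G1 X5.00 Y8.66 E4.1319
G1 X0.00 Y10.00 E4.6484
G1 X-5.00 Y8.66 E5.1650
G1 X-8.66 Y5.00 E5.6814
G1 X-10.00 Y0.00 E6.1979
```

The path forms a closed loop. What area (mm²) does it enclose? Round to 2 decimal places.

Apply the shoelace formula to the sequence of (X, Y) vertices; enclosed area = 299.99 mm².

299.99 mm²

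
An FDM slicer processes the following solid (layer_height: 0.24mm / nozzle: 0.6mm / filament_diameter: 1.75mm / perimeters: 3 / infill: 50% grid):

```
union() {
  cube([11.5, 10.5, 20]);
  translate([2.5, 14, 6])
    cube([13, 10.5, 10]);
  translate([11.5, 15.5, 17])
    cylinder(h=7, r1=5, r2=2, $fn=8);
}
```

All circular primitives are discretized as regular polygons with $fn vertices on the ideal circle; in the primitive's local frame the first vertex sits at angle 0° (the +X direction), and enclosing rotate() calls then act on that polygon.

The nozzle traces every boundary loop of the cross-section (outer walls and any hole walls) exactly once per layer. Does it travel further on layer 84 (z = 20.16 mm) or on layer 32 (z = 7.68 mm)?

Layer 84 (z = 20.16): the cube does not reach this height (z outside [0, 20]); the cube at (2.5, 14) is not intersected at this z (z outside [6, 16]); the cone at (11.5, 15.5) (r1=5→r2=2) has section circumradius 3.646 here — a regular 8-gon (perimeter = 2·8·3.646·sin(180°/8) = 22.32 mm); Taking the union: only the cone at (11.5, 15.5) is present, so the union is just that shape — boundary = 22.32 mm. So its perimeter = 22.32 mm. Layer 32 (z = 7.68): the cube is present — its section is the full 11.5×10.5 rectangle (perimeter 44.00 mm); the cube at (2.5, 14) is present — its section is the full 13×10.5 rectangle (perimeter 47.00 mm); the cone at (11.5, 15.5) is not intersected at this z (z outside [17, 24]); Taking the union: the 2 present regions are separate (no shared area or edge), so areas and boundary lengths simply add and each stays a separate island — boundary = 91.00 mm. So its perimeter = 91.00 mm. Layer 32 is larger (91.00 vs 22.32 mm).

layer 32 (z = 7.68 mm)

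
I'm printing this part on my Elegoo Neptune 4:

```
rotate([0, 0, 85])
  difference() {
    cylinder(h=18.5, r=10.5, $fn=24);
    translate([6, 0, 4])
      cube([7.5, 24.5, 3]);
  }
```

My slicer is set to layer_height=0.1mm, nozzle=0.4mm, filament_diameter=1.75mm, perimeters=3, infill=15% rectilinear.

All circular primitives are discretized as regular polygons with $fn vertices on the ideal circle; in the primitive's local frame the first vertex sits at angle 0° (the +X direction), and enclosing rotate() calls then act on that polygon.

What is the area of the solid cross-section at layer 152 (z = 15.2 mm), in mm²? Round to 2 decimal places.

At z = 15.2 mm: the cylinder: section is a regular 24-gon, circumradius r=10.5 (area = (24/2)·10.500²·sin(360°/24) = 342.42 mm²); the cube at (6, 0) is absent (z outside [4, 7]); Subtracting the remaining from the first: none of the subtracted shapes is present at this height, so the r=10.5 cylinder is unchanged — area = 342.42 mm²; (rotated 85° about Z; rotation is an isometry so areas/perimeters/island counts are preserved). Overall, the cross-section is a single solid region. Net area = 342.42 mm².

342.42 mm²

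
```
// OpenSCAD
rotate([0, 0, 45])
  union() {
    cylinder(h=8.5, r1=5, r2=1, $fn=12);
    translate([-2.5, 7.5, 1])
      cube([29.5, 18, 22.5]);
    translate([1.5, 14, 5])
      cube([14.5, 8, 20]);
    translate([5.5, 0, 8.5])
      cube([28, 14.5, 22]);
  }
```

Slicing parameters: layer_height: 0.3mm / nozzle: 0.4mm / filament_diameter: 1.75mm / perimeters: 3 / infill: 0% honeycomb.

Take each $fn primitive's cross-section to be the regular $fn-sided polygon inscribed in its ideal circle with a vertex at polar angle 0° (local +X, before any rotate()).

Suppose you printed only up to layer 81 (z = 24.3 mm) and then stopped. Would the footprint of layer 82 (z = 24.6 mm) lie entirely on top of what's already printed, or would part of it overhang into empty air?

entirely on top

Compare the two slices. At z = 24.3: the cone is absent (z outside [0, 8.5]); the cube at (-2.5, 7.5) is absent (z outside [1, 23.5]); the cube at (1.5, 14) (footprint 14.5×8) is included at this height (area 116.00 mm²); the cube at (5.5, 0) (footprint 28×14.5) is included at this height (area 406.00 mm²); Taking the union: the regions partially overlap — summed areas 522.00 mm² minus the doubly-counted overlap 5.25 mm² gives 516.75 mm² — area = 516.75 mm²; (whole slice rotated 45° about Z — lengths, areas and connectivity unchanged). At z = 24.6: the cone does not reach this height (z outside [0, 8.5]); the cube at (-2.5, 7.5) is absent (z outside [1, 23.5]); the cube at (1.5, 14) (footprint 14.5×8) is included at this height (area 116.00 mm²); the cube at (5.5, 0) is present — its section is the full 28×14.5 rectangle (area 406.00 mm²); Taking the union: the regions partially overlap — summed areas 522.00 mm² minus the doubly-counted overlap 5.25 mm² gives 516.75 mm² — area = 516.75 mm²; (rotated 45° about Z; rotation is an isometry so areas/perimeters/island counts are preserved). Checking containment: the cross-section at z = 24.6 is a subset of the cross-section at z = 24.3.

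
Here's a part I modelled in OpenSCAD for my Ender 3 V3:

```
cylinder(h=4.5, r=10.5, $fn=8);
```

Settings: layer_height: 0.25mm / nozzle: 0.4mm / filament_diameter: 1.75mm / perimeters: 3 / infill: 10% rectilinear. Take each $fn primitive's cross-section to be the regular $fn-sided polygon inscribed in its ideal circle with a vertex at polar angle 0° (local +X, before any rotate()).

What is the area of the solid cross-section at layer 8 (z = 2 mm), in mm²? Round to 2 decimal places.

311.83 mm²

At z = 2 mm: the r=10.5 cylinder gives a regular 8-gon of circumradius 10.5 (constant along its height) (area = (8/2)·10.500²·sin(360°/8) = 311.83 mm²). Overall, the cross-section is a single solid region. Net area = 311.83 mm².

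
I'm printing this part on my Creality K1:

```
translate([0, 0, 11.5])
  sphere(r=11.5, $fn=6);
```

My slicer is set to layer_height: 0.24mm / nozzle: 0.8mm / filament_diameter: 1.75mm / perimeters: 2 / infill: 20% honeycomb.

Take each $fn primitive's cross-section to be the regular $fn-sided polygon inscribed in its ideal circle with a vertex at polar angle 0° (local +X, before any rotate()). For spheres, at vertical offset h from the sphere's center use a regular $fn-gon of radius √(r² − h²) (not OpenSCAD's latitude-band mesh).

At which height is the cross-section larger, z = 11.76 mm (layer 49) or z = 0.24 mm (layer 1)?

Layer 49 (z = 11.76): the sphere: section is a regular 6-gon, circumradius = √(r²−h²) = √(11.5²−0.26²) = 11.497 (area = (6/2)·11.497²·sin(360°/6) = 343.42 mm²). So its area = 343.42 mm². Layer 1 (z = 0.24): the r=11.5 sphere contributes a regular 6-gon of circumradius √(11.5²−11.26²) = 2.337 (area = (6/2)·2.337²·sin(360°/6) = 14.19 mm²). So its area = 14.19 mm². Layer 49 is larger (343.42 vs 14.19 mm²).

layer 49 (z = 11.76 mm)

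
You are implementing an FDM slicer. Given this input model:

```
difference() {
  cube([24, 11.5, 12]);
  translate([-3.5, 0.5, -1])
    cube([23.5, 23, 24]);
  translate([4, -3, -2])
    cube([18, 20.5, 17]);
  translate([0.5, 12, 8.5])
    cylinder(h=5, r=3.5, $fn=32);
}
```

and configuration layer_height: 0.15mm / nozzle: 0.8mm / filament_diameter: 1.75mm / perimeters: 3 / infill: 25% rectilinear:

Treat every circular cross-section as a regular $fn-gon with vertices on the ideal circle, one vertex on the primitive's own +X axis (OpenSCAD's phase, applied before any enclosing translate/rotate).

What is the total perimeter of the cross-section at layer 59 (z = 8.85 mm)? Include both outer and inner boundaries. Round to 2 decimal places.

36.00 mm

At z = 8.85 mm: the cube (footprint 24×11.5) is included at this height (perimeter 71.00 mm); the cube at (-3.5, 0.5) is present — its section is the full 23.5×23 rectangle (perimeter 93.00 mm); the 18×20.5 cube at (4, -3) contributes its full rectangle (perimeter 77.00 mm); the r=3.5 cylinder at (0.5, 12) gives a regular 32-gon of circumradius 3.5 (constant along its height) (perimeter = 2·32·3.500·sin(180°/32) = 21.96 mm); After the difference (first − rest): starting from the 24×11.5 cube, the 23.5×23 cube at (-3.5, 0.5) partially overlaps it — only the 220.00 mm² overlap (of its 540.50 mm²) is removed, clipping the outline; the 18×20.5 cube at (4, -3) partially overlaps it — only the 31.00 mm² overlap (of its 369.00 mm²) is removed, clipping the outline; the r=3.5 cylinder at (0.5, 12) misses the remaining region (no effect) — boundary = 36.00 mm. Overall, the cross-section has 2 separate islands. Total boundary length (outer) = 36.00 mm.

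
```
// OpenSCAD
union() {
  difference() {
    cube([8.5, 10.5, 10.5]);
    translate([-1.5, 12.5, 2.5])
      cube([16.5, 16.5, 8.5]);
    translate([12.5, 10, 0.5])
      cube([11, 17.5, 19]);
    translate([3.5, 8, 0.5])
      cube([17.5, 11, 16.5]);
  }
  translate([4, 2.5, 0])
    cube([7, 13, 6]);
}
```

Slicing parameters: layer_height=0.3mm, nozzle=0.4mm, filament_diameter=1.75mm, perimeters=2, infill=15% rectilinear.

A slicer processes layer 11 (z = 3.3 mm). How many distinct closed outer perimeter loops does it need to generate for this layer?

At z = 3.3 mm: the 8.5×10.5 cube contributes its full rectangle; the cube at (-1.5, 12.5) (footprint 16.5×16.5) is included at this height; the 11×17.5 cube at (12.5, 10) contributes its full rectangle; the cube at (3.5, 8) is present — its section is the full 17.5×11 rectangle; Taking the first minus the rest: starting from the 8.5×10.5 cube, the 16.5×16.5 cube at (-1.5, 12.5) misses the remaining region (no effect); the 11×17.5 cube at (12.5, 10) misses the remaining region (no effect); the 17.5×11 cube at (3.5, 8) partially overlaps it — only the 12.50 mm² overlap (of its 192.50 mm²) is removed, clipping the outline — 1 connected region; the 7×13 cube at (4, 2.5) contributes its full rectangle; Merging all regions: the regions partially overlap (shared area 24.75 mm²), so overlapping operands fuse into one piece — 1 connected region. The result has 1 disconnected region.

1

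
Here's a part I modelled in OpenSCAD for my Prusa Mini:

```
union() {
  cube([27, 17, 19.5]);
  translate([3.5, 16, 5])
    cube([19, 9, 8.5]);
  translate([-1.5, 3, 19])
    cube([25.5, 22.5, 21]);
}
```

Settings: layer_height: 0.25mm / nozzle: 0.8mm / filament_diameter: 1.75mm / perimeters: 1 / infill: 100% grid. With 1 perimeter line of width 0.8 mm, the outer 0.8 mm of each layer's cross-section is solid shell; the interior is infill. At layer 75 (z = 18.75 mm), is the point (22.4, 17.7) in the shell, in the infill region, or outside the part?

At z = 18.75 mm: the cube (footprint 27×17) is included at this height; the cube at (3.5, 16) does not reach this height (z outside [5, 13.5]); the cube at (-1.5, 3) does not reach this height (z outside [19, 40]); Merging all regions: only the 27×17 cube is present, so the union is just that shape — 1 connected region. Overall, the cross-section is a single solid region. The nearest boundary edge runs (27.00, 17.00)→(0.00, 17.00); distance from the point to it = 0.70 mm. The point is not inside any of the regions above, so it lies outside the cross-section (0.70 mm from the nearest boundary).

outside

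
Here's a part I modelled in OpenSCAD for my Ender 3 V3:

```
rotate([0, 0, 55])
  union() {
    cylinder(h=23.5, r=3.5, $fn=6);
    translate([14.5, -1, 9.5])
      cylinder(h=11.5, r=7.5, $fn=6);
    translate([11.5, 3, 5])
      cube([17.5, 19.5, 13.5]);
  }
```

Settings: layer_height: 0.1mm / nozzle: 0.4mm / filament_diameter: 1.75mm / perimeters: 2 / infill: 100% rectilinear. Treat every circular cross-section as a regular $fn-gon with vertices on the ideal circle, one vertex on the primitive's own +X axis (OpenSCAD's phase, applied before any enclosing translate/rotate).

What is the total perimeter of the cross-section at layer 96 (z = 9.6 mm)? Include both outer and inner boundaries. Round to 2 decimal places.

At z = 9.6 mm: the r=3.5 cylinder contributes a regular 6-gon of circumradius 3.5 (perimeter = 2·6·3.500·sin(180°/6) = 21.00 mm); the cylinder at (14.5, -1): section is a regular 6-gon, circumradius r=7.5 (perimeter = 2·6·7.500·sin(180°/6) = 45.00 mm); the cube at (11.5, 3) is present — its section is the full 17.5×19.5 rectangle (perimeter 74.00 mm); Taking the union: the regions partially overlap (shared area 18.64 mm²), so the edge portions inside another operand are dropped and the merged outline is re-measured after clipping — boundary = 119.68 mm; (whole slice rotated 55° about Z — lengths, areas and connectivity unchanged). Overall, the cross-section has 2 separate islands. Total boundary length (outer) = 119.68 mm.

119.68 mm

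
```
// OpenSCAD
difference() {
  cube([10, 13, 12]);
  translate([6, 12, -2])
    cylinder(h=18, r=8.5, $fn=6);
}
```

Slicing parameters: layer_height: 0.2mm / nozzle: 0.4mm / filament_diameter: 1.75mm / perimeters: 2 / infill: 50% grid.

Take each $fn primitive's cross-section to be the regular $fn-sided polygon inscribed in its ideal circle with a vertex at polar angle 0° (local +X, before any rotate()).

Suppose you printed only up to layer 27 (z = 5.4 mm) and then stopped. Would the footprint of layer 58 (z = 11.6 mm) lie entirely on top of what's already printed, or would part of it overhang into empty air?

entirely on top

Compare the two slices. At z = 5.4: the cube (footprint 10×13) is included at this height (area 130.00 mm²); the r=8.5 cylinder at (6, 12) contributes a regular 6-gon of circumradius 8.5 (area = (6/2)·8.500²·sin(360°/6) = 187.71 mm²); Taking the first minus the rest: starting from the 10×13 cube (130.00 mm²), the r=8.5 cylinder at (6, 12) partially overlaps it — only the 80.96 mm² overlap (of its 187.71 mm²) is removed, clipping the outline — area = 49.04 mm². At z = 11.6: the 10×13 cube contributes its full rectangle (area 130.00 mm²); the cylinder at (6, 12): section is a regular 6-gon, circumradius r=8.5 (area = (6/2)·8.500²·sin(360°/6) = 187.71 mm²); Taking the first minus the rest: starting from the 10×13 cube (130.00 mm²), the r=8.5 cylinder at (6, 12) partially overlaps it — only the 80.96 mm² overlap (of its 187.71 mm²) is removed, clipping the outline — area = 49.04 mm². Checking containment: the cross-section at z = 11.6 is a subset of the cross-section at z = 5.4.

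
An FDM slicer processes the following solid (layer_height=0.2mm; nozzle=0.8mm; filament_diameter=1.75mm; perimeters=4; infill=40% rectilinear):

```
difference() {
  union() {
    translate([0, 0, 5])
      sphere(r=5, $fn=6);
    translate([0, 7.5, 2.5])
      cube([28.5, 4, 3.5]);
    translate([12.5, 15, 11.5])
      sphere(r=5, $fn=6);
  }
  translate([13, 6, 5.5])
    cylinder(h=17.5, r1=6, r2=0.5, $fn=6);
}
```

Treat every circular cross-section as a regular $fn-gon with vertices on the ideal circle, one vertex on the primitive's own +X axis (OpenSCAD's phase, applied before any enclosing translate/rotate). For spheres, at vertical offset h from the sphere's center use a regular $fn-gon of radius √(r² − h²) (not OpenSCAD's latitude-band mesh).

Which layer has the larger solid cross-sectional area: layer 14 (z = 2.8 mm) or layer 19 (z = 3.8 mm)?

Layer 14 (z = 2.8): the r=5 sphere slices to a regular 6-gon of circumradius 4.490 (√(r²−h²) with h=2.2 from center) (area = (6/2)·4.490²·sin(360°/6) = 52.38 mm²); the cube at (0, 7.5) is present — its section is the full 28.5×4 rectangle (area 114.00 mm²); the sphere at (12.5, 15) is not intersected at this z (|z−center|=8.700 > r=5); Merging all regions: the 2 present regions are separate (no shared area or edge), so areas and boundary lengths simply add and each stays a separate island — area = 166.38 mm²; the cone at (13, 6) is not intersected at this z (z outside [5.5, 23]); Subtracting the remaining from the first: none of the subtracted shapes is present at this height, so the result so far is unchanged — area = 166.38 mm². So its area = 166.38 mm². Layer 19 (z = 3.8): the r=5 sphere contributes a regular 6-gon of circumradius √(5²−1.2²) = 4.854 (area = (6/2)·4.854²·sin(360°/6) = 61.21 mm²); the 28.5×4 cube at (0, 7.5) contributes its full rectangle (area 114.00 mm²); the sphere at (12.5, 15) does not reach this height (|z−center|=7.700 > r=5); Merging all regions: the 2 present regions are separate (no shared area or edge), so areas and boundary lengths simply add and each stays a separate island — area = 175.21 mm²; the cone at (13, 6) is absent (z outside [5.5, 23]); Subtracting the remaining from the first: none of the subtracted shapes is present at this height, so the result so far is unchanged — area = 175.21 mm². So its area = 175.21 mm². Layer 19 is larger (175.21 vs 166.38 mm²).

layer 19 (z = 3.8 mm)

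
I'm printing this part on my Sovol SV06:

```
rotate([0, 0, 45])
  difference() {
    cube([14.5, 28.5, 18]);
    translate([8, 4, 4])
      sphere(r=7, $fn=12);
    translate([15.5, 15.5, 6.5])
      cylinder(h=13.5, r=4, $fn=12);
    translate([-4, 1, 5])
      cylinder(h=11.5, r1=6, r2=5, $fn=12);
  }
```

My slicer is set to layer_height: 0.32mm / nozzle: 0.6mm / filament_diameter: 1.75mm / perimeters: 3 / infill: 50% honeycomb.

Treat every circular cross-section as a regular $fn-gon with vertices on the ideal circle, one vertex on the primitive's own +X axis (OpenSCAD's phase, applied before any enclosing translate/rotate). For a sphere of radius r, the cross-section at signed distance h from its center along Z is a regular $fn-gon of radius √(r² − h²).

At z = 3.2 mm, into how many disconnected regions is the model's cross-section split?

At z = 3.2 mm: the cube (footprint 14.5×28.5) is included at this height; the r=7 sphere at (8, 4) contributes a regular 12-gon of circumradius √(7²−0.8²) = 6.954; the cylinder at (15.5, 15.5) does not reach this height (z outside [6.5, 20]); the cone at (-4, 1) does not reach this height (z outside [5, 16.5]); After the difference (first − rest): starting from the 14.5×28.5 cube, the r=7 sphere at (8, 4) partially overlaps it — only the 122.92 mm² overlap (of its 145.08 mm²) is removed, clipping the outline — 2 connected regions; (rotated 45° about Z; rotation is an isometry so areas/perimeters/island counts are preserved). The result has 2 disconnected regions.

2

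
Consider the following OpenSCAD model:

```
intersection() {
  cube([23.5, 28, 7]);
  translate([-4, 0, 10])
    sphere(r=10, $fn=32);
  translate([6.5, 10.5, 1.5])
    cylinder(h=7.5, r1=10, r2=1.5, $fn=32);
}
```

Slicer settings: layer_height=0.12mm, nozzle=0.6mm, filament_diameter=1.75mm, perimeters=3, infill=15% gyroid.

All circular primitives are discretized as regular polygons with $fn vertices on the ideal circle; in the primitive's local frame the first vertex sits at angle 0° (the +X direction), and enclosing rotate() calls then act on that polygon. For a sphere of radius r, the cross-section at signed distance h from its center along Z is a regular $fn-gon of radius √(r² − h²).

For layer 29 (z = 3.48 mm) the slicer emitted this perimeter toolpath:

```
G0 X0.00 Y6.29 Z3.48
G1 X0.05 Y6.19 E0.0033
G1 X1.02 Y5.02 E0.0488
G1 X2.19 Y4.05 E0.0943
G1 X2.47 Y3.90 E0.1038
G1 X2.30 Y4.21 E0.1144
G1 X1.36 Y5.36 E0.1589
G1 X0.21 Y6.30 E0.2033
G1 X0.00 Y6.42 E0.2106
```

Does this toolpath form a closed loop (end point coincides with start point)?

no

Start point (G0): (0.00, 6.29). End point (last G1): the path does not return to the start — open.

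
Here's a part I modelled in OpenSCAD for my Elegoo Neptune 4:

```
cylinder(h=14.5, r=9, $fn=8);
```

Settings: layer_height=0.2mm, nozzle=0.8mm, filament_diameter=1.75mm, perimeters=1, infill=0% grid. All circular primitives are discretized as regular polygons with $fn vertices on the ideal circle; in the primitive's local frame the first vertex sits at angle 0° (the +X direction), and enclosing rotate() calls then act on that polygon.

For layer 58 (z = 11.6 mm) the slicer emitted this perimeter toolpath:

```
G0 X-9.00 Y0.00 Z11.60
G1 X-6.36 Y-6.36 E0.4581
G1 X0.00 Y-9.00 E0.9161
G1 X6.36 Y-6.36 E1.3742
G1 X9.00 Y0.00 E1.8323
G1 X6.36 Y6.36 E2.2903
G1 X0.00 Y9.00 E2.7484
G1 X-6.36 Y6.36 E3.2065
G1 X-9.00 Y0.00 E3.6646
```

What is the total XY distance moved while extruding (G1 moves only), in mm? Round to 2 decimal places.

55.09 mm

Sum the Euclidean lengths of each G1 segment: total = 55.09 mm.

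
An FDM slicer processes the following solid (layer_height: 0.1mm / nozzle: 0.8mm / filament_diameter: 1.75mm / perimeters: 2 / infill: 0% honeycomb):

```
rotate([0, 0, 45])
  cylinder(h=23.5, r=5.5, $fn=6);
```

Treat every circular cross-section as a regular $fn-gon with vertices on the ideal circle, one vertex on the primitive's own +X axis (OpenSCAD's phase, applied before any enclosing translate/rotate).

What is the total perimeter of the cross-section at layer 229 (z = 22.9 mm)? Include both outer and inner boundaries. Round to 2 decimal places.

33.00 mm

At z = 22.9 mm: the cylinder: section is a regular 6-gon, circumradius r=5.5 (perimeter = 2·6·5.500·sin(180°/6) = 33.00 mm); (rotated 45° about Z; rotation is an isometry so areas/perimeters/island counts are preserved). Overall, the cross-section is a single solid region. Total boundary length (outer) = 33.00 mm.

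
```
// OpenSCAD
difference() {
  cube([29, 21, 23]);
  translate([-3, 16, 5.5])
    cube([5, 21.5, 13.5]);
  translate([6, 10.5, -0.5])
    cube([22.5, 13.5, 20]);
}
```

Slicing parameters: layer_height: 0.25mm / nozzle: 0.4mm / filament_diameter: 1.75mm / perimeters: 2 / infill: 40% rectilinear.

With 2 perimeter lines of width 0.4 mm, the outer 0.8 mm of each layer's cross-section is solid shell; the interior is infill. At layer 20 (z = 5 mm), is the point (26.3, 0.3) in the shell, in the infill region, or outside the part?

At z = 5 mm: the cube is present — its section is the full 29×21 rectangle; the cube at (-3, 16) is not intersected at this z (z outside [5.5, 19]); the cube at (6, 10.5) is present — its section is the full 22.5×13.5 rectangle; Subtracting the remaining from the first: starting from the 29×21 cube, the 22.5×13.5 cube at (6, 10.5) partially overlaps it — only the 236.25 mm² overlap (of its 303.75 mm²) is removed, clipping the outline — 1 connected region. Overall, the cross-section is a single solid region. The nearest boundary edge runs (29.00, 0.00)→(0.00, 0.00); distance from the point to it = 0.30 mm. The point is inside the cross-section, 0.30 mm from the nearest boundary — within the 0.8 mm shell band (2 × 0.4).

shell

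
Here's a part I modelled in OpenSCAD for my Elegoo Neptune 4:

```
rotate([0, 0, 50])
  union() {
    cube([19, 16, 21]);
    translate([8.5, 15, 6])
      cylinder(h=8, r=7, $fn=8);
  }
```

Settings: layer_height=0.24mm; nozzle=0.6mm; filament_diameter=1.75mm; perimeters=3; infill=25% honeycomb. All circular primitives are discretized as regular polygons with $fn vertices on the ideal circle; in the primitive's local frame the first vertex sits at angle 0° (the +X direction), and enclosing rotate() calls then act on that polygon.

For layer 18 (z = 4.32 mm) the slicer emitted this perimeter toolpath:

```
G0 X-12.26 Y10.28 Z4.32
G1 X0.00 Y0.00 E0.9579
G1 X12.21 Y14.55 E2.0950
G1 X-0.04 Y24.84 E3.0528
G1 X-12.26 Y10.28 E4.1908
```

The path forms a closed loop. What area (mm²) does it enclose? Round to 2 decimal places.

Apply the shoelace formula to the sequence of (X, Y) vertices; enclosed area = 304.00 mm².

304.00 mm²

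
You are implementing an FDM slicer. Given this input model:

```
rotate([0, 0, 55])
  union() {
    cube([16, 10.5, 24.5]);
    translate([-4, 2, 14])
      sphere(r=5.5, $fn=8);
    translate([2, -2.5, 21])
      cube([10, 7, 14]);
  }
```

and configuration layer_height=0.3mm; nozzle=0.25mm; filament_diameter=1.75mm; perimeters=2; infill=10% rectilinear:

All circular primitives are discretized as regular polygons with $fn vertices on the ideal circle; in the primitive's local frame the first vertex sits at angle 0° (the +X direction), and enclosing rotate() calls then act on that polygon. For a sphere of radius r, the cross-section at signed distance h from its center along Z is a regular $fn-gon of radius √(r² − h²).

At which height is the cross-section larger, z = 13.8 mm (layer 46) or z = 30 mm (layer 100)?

Layer 46 (z = 13.8): the 16×10.5 cube contributes its full rectangle (area 168.00 mm²); the r=5.5 sphere at (-4, 2) slices to a regular 8-gon of circumradius 5.496 (√(r²−h²) with h=0.2 from center) (area = (8/2)·5.496²·sin(360°/8) = 85.45 mm²); the cube at (2, -2.5) is absent (z outside [21, 35]); Combining (union): the regions partially overlap — summed areas 253.45 mm² minus the doubly-counted overlap 4.87 mm² gives 248.58 mm² — area = 248.58 mm²; (rotated 55° about Z; rotation is an isometry so areas/perimeters/island counts are preserved). So its area = 248.58 mm². Layer 100 (z = 30): the cube is absent (z outside [0, 24.5]); the sphere at (-4, 2) is not intersected at this z (|z−center|=16.000 > r=5.5); the cube at (2, -2.5) is present — its section is the full 10×7 rectangle (area 70.00 mm²); Taking the union: only the 10×7 cube at (2, -2.5) is present, so the union is just that shape — area = 70.00 mm²; (whole slice rotated 55° about Z — lengths, areas and connectivity unchanged). So its area = 70.00 mm². Layer 46 is larger (248.58 vs 70.00 mm²).

layer 46 (z = 13.8 mm)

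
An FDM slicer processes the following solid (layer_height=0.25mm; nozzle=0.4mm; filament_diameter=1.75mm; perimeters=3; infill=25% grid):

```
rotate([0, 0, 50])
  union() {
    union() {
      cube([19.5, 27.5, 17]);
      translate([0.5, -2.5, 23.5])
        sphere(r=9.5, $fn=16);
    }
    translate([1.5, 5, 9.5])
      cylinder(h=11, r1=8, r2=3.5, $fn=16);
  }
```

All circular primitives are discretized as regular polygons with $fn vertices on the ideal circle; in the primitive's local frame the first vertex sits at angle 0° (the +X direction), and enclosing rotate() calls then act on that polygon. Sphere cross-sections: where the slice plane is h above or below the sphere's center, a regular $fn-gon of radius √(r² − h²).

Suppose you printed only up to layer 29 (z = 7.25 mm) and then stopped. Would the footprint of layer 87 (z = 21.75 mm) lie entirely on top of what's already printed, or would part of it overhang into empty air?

Compare the two slices. At z = 7.25: the cube (footprint 19.5×27.5) is included at this height (area 536.25 mm²); the sphere at (0.5, -2.5) is absent (|z−center|=16.250 > r=9.5); Combining (union): only the 19.5×27.5 cube is present, so the union is just that shape — area = 536.25 mm²; the cone at (1.5, 5) is absent (z outside [9.5, 20.5]); Taking the union: only that combined region is present, so the union is just that shape — area = 536.25 mm²; (whole slice rotated 50° about Z — lengths, areas and connectivity unchanged). At z = 21.75: the cube is not intersected at this z (z outside [0, 17]); the r=9.5 sphere at (0.5, -2.5) slices to a regular 16-gon of circumradius 9.337 (√(r²−h²) with h=1.75 from center) (area = (16/2)·9.337²·sin(360°/16) = 266.92 mm²); Taking the union: only the r=9.5 sphere at (0.5, -2.5) is present, so the union is just that shape — area = 266.92 mm²; the cone at (1.5, 5) is absent (z outside [9.5, 20.5]); Merging all regions: only the result so far is present, so the union is just that shape — area = 266.92 mm²; (whole slice rotated 50° about Z — lengths, areas and connectivity unchanged). Checking containment: at z = 21.75 the cross-section extends beyond the z = 7.25 cross-section by about 219.52 mm².

part overhangs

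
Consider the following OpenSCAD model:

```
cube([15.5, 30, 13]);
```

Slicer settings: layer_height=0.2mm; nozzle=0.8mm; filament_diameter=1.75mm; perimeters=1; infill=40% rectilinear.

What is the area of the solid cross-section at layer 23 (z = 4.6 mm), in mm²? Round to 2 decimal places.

465.00 mm²

At z = 4.6 mm: the cube is present — its section is the full 15.5×30 rectangle (area 465.00 mm²). Overall, the cross-section is a single solid region. Net area = 465.00 mm².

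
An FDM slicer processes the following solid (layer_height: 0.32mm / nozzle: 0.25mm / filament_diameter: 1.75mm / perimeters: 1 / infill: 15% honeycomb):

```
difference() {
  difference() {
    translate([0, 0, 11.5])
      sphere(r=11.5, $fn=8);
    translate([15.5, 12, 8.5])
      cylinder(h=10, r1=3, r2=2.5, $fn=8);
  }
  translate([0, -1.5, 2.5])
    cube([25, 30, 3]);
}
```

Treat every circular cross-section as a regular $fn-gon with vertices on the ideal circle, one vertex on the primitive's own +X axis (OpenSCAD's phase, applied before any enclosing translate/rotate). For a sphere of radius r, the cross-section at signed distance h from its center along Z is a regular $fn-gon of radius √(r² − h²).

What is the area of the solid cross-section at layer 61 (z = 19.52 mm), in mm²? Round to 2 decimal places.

At z = 19.52 mm: the sphere: section is a regular 8-gon, circumradius = √(r²−h²) = √(11.5²−8.02²) = 8.242 (area = (8/2)·8.242²·sin(360°/8) = 192.13 mm²); the cone at (15.5, 12) is not intersected at this z (z outside [8.5, 18.5]); Subtracting the remaining from the first: none of the subtracted shapes is present at this height, so the r=11.5 sphere is unchanged — area = 192.13 mm²; the cube at (0, -1.5) is not intersected at this z (z outside [2.5, 5.5]); After the difference (first − rest): none of the subtracted shapes is present at this height, so the result so far is unchanged — area = 192.13 mm². Overall, the cross-section is a single solid region. Net area = 192.13 mm².

192.13 mm²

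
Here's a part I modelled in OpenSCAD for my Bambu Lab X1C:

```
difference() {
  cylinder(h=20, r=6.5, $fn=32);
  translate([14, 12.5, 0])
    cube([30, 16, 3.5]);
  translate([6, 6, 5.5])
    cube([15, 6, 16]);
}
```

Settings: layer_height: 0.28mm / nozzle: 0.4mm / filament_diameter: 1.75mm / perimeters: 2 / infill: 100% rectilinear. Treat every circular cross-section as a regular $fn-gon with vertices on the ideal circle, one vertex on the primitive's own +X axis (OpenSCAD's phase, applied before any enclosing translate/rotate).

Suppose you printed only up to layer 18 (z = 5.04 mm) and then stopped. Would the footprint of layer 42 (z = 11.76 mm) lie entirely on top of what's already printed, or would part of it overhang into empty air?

Compare the two slices. At z = 5.04: the r=6.5 cylinder gives a regular 32-gon of circumradius 6.5 (constant along its height) (area = (32/2)·6.500²·sin(360°/32) = 131.88 mm²); the cube at (14, 12.5) is absent (z outside [0, 3.5]); the cube at (6, 6) does not reach this height (z outside [5.5, 21.5]); After the difference (first − rest): none of the subtracted shapes is present at this height, so the r=6.5 cylinder is unchanged — area = 131.88 mm². At z = 11.76: the r=6.5 cylinder gives a regular 32-gon of circumradius 6.5 (constant along its height) (area = (32/2)·6.500²·sin(360°/32) = 131.88 mm²); the cube at (14, 12.5) is not intersected at this z (z outside [0, 3.5]); the cube at (6, 6) (footprint 15×6) is included at this height (area 90.00 mm²); After the difference (first − rest): starting from the r=6.5 cylinder (131.88 mm²), the 15×6 cube at (6, 6) misses the remaining region (no effect) — area = 131.88 mm². Checking containment: the cross-section at z = 11.76 is a subset of the cross-section at z = 5.04.

entirely on top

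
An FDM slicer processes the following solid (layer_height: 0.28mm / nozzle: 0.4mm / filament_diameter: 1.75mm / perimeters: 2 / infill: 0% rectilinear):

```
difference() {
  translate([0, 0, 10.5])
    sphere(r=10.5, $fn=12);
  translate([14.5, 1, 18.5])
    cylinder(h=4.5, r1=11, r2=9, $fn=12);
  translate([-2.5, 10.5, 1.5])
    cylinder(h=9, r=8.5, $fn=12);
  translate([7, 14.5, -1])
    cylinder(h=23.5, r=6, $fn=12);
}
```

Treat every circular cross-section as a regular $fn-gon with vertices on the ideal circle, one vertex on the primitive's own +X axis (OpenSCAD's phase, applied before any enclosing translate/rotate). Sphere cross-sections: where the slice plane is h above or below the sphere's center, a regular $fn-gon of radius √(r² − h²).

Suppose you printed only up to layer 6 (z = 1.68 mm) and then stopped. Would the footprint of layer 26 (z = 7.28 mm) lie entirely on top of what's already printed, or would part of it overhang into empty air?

part overhangs

Compare the two slices. At z = 1.68: the sphere: section is a regular 12-gon, circumradius = √(r²−h²) = √(10.5²−8.82²) = 5.697 (area = (12/2)·5.697²·sin(360°/12) = 97.37 mm²); the cone at (14.5, 1) is absent (z outside [18.5, 23]); the r=8.5 cylinder at (-2.5, 10.5) gives a regular 12-gon of circumradius 8.5 (constant along its height) (area = (12/2)·8.500²·sin(360°/12) = 216.75 mm²); the cylinder at (7, 14.5): section is a regular 12-gon, circumradius r=6 (area = (12/2)·6.000²·sin(360°/12) = 108.00 mm²); Subtracting the remaining from the first: starting from the r=10.5 sphere (97.37 mm²), the r=8.5 cylinder at (-2.5, 10.5) partially overlaps it — only the 17.89 mm² overlap (of its 216.75 mm²) is removed, clipping the outline; the r=6 cylinder at (7, 14.5) misses the remaining region (no effect) — area = 79.48 mm². At z = 7.28: the r=10.5 sphere slices to a regular 12-gon of circumradius 9.994 (√(r²−h²) with h=3.22 from center) (area = (12/2)·9.994²·sin(360°/12) = 299.64 mm²); the cone at (14.5, 1) is absent (z outside [18.5, 23]); the r=8.5 cylinder at (-2.5, 10.5) contributes a regular 12-gon of circumradius 8.5 (area = (12/2)·8.500²·sin(360°/12) = 216.75 mm²); the r=6 cylinder at (7, 14.5) contributes a regular 12-gon of circumradius 6 (area = (12/2)·6.000²·sin(360°/12) = 108.00 mm²); After the difference (first − rest): starting from the r=10.5 sphere (299.64 mm²), the r=8.5 cylinder at (-2.5, 10.5) partially overlaps it — only the 73.42 mm² overlap (of its 216.75 mm²) is removed, clipping the outline; the r=6 cylinder at (7, 14.5) misses the remaining region (no effect) — area = 226.23 mm². Checking containment: at z = 7.28 the cross-section extends beyond the z = 1.68 cross-section by about 146.74 mm².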